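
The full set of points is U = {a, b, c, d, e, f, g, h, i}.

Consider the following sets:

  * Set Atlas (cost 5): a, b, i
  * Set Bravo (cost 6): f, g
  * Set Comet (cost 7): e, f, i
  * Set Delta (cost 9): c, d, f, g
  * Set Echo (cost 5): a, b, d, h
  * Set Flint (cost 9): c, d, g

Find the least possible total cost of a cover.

Comet, Echo, Flint together cover every point (Comet ∪ Echo ∪ Flint = {a, b, c, d, e, f, g, h, i}); total cost 7 + 5 + 9 = 21.
No covering selection has total cost below 21.

21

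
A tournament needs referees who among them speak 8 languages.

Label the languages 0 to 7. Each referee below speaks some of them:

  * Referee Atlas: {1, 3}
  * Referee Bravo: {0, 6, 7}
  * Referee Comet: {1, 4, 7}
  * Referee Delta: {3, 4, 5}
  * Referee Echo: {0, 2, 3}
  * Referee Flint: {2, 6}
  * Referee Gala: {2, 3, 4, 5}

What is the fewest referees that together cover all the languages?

3

Atlas and Bravo and Gala together: Atlas ∪ Bravo ∪ Gala = {0, 1, 2, 3, 4, 5, 6, 7} — every language is covered.
No 2 of the 7 referees cover everything (all 21 combinations miss at least one language), so 3 is optimal.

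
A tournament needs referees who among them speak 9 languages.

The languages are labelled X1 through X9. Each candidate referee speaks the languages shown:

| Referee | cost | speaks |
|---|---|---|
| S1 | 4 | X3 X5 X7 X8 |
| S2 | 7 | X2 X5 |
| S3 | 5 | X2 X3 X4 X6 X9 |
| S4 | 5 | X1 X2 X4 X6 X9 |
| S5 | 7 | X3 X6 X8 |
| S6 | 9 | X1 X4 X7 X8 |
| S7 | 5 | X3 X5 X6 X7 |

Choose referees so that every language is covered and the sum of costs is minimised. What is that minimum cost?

9

S1, S4 together cover every language (S1 ∪ S4 = {X1, X2, X3, X4, X5, X6, X7, X8, X9}); total cost 4 + 5 = 9.
No covering selection has total cost below 9.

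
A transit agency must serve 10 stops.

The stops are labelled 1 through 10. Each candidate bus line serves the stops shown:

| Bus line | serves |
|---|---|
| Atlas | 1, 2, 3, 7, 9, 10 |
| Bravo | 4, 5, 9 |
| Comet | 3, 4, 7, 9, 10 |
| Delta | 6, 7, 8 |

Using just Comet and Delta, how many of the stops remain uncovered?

3

Union of Comet, Delta = {3, 4, 6, 7, 8, 9, 10}.
Not covered: 1, 2, 5 — 3 stops.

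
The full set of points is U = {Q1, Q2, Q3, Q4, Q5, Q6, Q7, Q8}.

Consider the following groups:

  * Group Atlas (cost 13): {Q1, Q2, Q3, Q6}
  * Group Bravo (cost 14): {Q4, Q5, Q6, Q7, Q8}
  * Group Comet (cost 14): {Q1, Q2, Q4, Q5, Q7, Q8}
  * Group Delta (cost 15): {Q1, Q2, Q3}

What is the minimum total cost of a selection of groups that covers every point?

27

Atlas, Bravo together cover every point (Atlas ∪ Bravo = {Q1, Q2, Q3, Q4, Q5, Q6, Q7, Q8}); total cost 13 + 14 = 27.
No covering selection has total cost below 27.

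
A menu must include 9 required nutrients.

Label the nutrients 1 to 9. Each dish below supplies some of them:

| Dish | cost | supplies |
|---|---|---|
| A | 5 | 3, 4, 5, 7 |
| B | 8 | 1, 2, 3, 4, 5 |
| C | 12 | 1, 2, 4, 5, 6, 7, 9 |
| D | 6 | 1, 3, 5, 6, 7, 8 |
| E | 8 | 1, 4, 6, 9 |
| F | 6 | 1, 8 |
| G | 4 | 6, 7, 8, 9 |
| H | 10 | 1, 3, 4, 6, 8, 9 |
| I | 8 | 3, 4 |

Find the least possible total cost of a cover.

B, G together cover every nutrient (B ∪ G = {1, 2, 3, 4, 5, 6, 7, 8, 9}); total cost 8 + 4 = 12.
The greedy pick D, B, G costs 18; no covering selection beats 12.

12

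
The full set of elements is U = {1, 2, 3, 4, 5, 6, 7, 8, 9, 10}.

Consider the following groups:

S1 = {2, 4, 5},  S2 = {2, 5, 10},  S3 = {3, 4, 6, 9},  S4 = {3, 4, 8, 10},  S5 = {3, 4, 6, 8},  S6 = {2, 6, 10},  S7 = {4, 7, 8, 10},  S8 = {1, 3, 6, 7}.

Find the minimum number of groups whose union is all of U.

S1, S3, S4, and S8 cover everything between them: the union {1, 2, 3, 4, 5, 6, 7, 8, 9, 10} is all of U.
No 3 of the 8 groups cover everything (all 56 combinations miss at least one element), so 4 is optimal.

4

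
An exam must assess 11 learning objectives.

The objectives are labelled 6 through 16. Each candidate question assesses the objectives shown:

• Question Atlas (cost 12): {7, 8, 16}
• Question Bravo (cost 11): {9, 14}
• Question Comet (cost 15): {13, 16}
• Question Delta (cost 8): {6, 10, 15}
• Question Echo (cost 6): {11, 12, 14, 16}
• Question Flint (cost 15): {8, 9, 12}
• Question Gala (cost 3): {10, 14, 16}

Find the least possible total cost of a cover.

52

Atlas, Bravo, Comet, Delta, Echo together cover every objective (Atlas ∪ Bravo ∪ Comet ∪ Delta ∪ Echo = {6, 7, 8, 9, 10, 11, 12, 13, 14, 15, 16}); total cost 12 + 11 + 15 + 8 + 6 = 52.
The greedy pick Gala, Echo, Delta, Atlas, Bravo, Comet costs 55; no covering selection beats 52.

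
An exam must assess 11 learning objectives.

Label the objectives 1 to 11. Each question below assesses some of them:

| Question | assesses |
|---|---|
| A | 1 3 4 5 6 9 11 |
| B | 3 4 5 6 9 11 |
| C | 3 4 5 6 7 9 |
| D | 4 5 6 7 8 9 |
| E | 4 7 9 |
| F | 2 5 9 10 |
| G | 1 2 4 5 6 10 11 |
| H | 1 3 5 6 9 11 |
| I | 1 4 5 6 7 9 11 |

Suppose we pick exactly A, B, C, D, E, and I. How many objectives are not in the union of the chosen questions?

2

Union of A, B, C, D, E, I = {1, 3, 4, 5, 6, 7, 8, 9, 11}.
Not covered: 2, 10 — 2 objectives.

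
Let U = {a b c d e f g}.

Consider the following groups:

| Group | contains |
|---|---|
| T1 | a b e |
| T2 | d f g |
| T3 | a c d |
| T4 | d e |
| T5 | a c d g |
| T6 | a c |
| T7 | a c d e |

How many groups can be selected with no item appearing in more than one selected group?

T1, T2 are pairwise disjoint (T1={a,b,e}; T2={d,f,g}).
Every remaining group overlaps one of these, and no 3 of the listed groups are pairwise disjoint, so 2 is the maximum.

2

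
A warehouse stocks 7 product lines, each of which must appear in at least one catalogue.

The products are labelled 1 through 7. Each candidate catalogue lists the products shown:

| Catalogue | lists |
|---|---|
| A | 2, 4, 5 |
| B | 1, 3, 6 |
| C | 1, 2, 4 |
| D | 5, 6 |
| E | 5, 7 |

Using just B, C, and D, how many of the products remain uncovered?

1

Union of B, C, D = {1, 2, 3, 4, 5, 6}.
Not covered: 7 — 1 product.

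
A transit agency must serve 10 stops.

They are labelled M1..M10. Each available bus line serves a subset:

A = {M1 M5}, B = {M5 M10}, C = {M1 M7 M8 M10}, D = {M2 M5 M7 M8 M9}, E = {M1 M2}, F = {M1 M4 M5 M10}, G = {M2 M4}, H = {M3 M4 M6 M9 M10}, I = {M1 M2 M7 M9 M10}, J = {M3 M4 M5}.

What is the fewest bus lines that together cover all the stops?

3

Take {D, H, I}. Their union is {M1, M2, M3, M4, M5, M6, M7, M8, M9, M10}, which is all 10 stops.
Only H contains M6, so H is forced; the remaining 5 stops need at least 2 more bus lines (each remaining bus line adds at most 4) — so at least 3 bus lines are needed, and 3 is optimal.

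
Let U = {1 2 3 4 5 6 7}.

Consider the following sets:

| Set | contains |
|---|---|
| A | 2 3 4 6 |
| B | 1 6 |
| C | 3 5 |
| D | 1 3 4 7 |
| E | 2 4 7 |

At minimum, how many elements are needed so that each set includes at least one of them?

H = {1, 2, 5} meets every set (each contains at least one member of H), and |H| = 3.
The sets B, C, E are pairwise disjoint, so any hitting set needs a separate element for each — at least 3. Hence 3 is optimal.

3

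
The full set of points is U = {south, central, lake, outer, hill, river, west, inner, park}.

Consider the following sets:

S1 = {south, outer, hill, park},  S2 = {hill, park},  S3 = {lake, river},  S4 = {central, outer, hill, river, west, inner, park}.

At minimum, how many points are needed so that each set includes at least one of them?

The 2 points {lake, park} hit every set.
The sets S1, S3 are pairwise disjoint, so any hitting set needs a separate point for each — at least 2. Hence 2 is optimal.

2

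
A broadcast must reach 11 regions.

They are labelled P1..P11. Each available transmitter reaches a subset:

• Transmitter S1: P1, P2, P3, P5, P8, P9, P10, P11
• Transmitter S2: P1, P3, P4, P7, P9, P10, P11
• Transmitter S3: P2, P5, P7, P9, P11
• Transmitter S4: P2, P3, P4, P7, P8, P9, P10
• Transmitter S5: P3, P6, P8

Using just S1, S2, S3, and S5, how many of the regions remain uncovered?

Union of S1, S2, S3, S5 = {P1, P2, P3, P4, P5, P6, P7, P8, P9, P10, P11} — that's every region, so 0 are uncovered.

0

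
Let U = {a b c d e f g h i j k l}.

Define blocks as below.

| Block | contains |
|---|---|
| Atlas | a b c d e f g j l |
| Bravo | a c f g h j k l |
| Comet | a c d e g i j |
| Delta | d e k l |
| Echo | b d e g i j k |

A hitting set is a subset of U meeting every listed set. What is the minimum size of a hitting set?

T = {d, l} meets every block (each contains at least one member of T), and |T| = 2.
No single element lies in every block, so at least 2 are needed and 2 is optimal.

2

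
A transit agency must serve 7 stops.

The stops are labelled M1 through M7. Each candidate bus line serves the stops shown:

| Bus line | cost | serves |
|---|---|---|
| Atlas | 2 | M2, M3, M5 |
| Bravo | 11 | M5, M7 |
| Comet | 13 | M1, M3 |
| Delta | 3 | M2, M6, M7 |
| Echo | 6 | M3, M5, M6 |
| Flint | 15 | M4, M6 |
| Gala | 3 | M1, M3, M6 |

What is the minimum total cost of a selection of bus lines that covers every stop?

23

Atlas, Delta, Flint, Gala together cover every stop (Atlas ∪ Delta ∪ Flint ∪ Gala = {M1, M2, M3, M4, M5, M6, M7}); total cost 2 + 3 + 15 + 3 = 23.
No covering selection has total cost below 23.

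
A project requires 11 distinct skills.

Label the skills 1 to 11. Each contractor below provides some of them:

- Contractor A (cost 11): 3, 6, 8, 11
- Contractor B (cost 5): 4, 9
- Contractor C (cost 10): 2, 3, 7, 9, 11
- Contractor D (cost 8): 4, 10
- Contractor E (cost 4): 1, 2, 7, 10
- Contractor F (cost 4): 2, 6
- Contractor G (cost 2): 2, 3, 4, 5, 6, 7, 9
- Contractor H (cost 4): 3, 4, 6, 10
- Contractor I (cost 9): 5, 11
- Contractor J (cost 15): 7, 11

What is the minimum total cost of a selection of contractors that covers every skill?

17

A, E, G together cover every skill (A ∪ E ∪ G = {1, 2, 3, 4, 5, 6, 7, 8, 9, 10, 11}); total cost 11 + 4 + 2 = 17.
No covering selection has total cost below 17.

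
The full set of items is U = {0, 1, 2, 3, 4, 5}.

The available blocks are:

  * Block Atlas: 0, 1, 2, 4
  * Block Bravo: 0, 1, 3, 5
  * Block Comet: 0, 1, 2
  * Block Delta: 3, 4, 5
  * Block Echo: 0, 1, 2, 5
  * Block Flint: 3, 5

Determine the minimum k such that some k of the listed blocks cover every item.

Atlas and Flint together: Atlas ∪ Flint = {0, 1, 2, 3, 4, 5} — every item is covered.
No single block has all 6 items (the largest, Atlas, has 4), so 2 is optimal.

2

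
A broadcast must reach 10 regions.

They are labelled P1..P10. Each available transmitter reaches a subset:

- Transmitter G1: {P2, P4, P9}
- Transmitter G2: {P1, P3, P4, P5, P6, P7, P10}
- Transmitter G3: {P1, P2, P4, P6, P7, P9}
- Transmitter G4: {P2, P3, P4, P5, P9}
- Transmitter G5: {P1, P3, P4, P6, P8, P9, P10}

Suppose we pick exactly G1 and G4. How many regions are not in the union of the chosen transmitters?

Union of G1, G4 = {P2, P3, P4, P5, P9}.
Not covered: P1, P6, P7, P8, P10 — 5 regions.

5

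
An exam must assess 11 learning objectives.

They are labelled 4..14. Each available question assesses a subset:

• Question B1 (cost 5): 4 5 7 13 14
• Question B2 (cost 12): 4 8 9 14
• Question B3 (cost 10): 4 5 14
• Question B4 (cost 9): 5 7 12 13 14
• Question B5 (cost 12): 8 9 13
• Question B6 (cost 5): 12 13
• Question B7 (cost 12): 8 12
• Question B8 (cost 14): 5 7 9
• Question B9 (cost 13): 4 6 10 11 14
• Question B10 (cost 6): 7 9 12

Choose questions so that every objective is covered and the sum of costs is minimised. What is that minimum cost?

B2, B4, B9 together cover every objective (B2 ∪ B4 ∪ B9 = {4, 5, 6, 7, 8, 9, 10, 11, 12, 13, 14}); total cost 12 + 9 + 13 = 34.
The greedy pick B1, B10, B9, B2 costs 36; no covering selection beats 34.

34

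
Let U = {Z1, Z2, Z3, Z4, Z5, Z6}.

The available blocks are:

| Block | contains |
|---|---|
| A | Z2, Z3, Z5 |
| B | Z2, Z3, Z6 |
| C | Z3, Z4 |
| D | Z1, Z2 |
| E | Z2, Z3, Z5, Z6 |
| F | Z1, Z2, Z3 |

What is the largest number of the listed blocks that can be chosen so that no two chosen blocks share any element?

C, D are pairwise disjoint (C={Z3,Z4}; D={Z1,Z2}).
Every remaining block overlaps one of these, and no 3 of the listed blocks are pairwise disjoint, so 2 is the maximum.

2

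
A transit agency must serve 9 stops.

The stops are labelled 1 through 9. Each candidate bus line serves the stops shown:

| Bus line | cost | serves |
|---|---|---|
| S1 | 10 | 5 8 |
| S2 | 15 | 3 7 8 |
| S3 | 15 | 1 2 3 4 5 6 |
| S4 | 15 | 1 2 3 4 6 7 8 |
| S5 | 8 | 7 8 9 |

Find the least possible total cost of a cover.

S3, S5 together cover every stop (S3 ∪ S5 = {1, 2, 3, 4, 5, 6, 7, 8, 9}); total cost 15 + 8 = 23.
The greedy pick S4, S5, S1 costs 33; no covering selection beats 23.

23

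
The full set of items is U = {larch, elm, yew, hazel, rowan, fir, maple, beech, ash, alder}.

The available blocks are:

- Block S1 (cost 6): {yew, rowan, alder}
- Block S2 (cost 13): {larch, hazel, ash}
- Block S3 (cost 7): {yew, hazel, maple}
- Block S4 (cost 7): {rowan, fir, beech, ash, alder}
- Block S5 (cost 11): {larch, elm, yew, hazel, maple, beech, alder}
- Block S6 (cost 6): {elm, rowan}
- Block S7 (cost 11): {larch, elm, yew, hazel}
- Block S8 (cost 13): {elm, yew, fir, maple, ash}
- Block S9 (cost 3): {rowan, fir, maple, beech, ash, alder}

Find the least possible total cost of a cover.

14

S7, S9 together cover every item (S7 ∪ S9 = {larch, elm, yew, hazel, rowan, fir, maple, beech, ash, alder}); total cost 11 + 3 = 14.
No covering selection has total cost below 14.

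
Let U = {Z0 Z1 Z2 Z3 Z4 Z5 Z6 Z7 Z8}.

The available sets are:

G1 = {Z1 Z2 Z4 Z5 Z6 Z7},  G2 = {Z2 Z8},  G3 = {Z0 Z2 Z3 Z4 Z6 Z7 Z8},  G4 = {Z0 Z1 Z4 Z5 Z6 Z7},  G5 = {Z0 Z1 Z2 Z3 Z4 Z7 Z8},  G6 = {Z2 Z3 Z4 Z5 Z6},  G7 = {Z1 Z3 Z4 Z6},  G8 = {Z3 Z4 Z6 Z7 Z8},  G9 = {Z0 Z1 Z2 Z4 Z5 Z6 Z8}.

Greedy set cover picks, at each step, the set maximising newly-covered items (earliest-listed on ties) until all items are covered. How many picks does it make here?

Greedy: pick G3 (covers 7 new) → pick G1 (covers 2 new). Total picks: 2.

2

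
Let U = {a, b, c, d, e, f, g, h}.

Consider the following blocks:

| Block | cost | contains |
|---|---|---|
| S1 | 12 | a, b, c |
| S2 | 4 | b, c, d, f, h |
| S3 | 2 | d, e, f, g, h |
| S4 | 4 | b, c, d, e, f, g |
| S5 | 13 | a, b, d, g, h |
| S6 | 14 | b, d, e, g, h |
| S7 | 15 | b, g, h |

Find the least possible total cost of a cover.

14

S1, S3 together cover every element (S1 ∪ S3 = {a, b, c, d, e, f, g, h}); total cost 12 + 2 = 14.
The greedy pick S3, S2, S1 costs 18; no covering selection beats 14.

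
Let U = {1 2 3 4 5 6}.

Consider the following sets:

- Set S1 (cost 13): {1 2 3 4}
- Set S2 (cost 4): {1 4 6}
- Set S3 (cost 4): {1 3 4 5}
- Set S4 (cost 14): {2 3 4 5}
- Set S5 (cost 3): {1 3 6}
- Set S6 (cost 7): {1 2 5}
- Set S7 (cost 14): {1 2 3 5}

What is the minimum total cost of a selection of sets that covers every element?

S2, S5, S6 together cover every element (S2 ∪ S5 ∪ S6 = {1, 2, 3, 4, 5, 6}); total cost 4 + 3 + 7 = 14.
No covering selection has total cost below 14.

14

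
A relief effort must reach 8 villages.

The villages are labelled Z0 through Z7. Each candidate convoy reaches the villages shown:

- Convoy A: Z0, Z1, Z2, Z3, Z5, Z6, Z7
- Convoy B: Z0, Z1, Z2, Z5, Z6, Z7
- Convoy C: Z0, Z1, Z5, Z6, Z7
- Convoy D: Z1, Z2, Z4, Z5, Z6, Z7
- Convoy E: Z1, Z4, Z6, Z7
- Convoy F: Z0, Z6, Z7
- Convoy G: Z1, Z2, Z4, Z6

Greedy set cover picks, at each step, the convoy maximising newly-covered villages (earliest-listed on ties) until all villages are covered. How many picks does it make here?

Greedy: pick A (covers 7 new) → pick D (covers 1 new). Total picks: 2.

2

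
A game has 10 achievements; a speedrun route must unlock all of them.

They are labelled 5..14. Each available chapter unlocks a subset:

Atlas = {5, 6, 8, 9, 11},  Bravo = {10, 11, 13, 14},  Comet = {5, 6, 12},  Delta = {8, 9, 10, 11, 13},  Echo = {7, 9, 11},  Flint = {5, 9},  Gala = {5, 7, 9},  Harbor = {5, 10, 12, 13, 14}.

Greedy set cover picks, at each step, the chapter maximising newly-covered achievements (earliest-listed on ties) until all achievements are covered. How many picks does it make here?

3

Greedy: pick Atlas (covers 5 new) → pick Harbor (covers 4 new) → pick Echo (covers 1 new). Total picks: 3.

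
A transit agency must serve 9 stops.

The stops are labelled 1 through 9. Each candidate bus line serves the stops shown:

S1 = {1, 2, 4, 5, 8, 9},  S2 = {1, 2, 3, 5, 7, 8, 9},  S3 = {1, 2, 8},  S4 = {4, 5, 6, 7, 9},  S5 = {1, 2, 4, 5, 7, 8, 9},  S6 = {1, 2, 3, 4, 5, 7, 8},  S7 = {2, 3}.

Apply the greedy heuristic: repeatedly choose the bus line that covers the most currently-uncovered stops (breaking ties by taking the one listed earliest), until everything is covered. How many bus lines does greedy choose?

Greedy: pick S2 (covers 7 new) → pick S4 (covers 2 new). Total picks: 2.

2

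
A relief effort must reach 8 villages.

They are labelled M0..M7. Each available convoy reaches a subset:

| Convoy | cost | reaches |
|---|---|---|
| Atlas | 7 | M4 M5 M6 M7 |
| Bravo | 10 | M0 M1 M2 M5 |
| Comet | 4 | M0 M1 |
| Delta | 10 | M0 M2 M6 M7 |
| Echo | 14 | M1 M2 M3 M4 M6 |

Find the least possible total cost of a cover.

Atlas, Comet, Echo together cover every village (Atlas ∪ Comet ∪ Echo = {M0, M1, M2, M3, M4, M5, M6, M7}); total cost 7 + 4 + 14 = 25.
No covering selection has total cost below 25.

25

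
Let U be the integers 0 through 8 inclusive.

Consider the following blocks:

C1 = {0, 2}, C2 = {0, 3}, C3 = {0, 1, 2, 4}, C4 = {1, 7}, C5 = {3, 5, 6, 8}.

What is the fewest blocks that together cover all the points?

3

Take {C3, C4, C5}. Their union is {0, 1, 2, 3, 4, 5, 6, 7, 8}, which is all 9 points.
Each block has at most 4 points, and 2·4 = 8 < 9 — so at least 3 blocks are needed, and 3 is optimal.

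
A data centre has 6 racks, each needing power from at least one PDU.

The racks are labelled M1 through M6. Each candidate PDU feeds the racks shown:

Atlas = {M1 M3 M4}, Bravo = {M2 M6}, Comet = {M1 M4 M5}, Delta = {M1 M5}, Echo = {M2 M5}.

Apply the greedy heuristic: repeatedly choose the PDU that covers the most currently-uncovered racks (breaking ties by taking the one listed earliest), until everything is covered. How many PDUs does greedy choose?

3

Greedy: pick Atlas (covers 3 new) → pick Bravo (covers 2 new) → pick Comet (covers 1 new). Total picks: 3.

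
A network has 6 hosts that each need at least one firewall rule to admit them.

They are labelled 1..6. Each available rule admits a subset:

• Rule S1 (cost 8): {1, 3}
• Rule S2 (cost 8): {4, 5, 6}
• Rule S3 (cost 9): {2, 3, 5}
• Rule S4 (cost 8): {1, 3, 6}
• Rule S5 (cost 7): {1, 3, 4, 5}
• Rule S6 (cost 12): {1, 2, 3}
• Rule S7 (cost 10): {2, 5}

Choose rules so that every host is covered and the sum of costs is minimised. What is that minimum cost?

20

S2, S6 together cover every host (S2 ∪ S6 = {1, 2, 3, 4, 5, 6}); total cost 8 + 12 = 20.
The greedy pick S5, S2, S3 costs 24; no covering selection beats 20.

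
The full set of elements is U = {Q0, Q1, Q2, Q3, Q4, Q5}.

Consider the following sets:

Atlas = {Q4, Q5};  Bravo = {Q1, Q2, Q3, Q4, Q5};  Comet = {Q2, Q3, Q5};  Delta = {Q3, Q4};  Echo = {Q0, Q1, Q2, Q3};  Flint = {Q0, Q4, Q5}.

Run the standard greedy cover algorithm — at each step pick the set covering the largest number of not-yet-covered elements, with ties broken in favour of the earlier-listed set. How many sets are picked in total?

2

Greedy: pick Bravo (covers 5 new) → pick Echo (covers 1 new). Total picks: 2.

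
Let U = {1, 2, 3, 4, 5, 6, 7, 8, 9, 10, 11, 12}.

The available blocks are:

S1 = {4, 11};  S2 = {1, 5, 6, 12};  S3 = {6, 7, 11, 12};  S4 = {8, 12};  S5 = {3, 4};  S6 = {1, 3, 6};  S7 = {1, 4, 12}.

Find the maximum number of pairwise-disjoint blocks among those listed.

S1, S4, S6 are pairwise disjoint (S1={4,11}; S4={8,12}; S6={1,3,6}).
Every remaining block overlaps one of these, and no 4 of the listed blocks are pairwise disjoint, so 3 is the maximum.

3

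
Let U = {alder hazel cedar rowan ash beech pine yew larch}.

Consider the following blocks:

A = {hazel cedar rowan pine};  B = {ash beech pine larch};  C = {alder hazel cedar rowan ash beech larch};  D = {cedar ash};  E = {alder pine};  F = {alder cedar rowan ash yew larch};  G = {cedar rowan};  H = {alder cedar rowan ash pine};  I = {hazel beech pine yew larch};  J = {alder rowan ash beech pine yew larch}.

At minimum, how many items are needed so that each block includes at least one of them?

2

The 2 items {cedar, pine} hit every block.
The blocks B, G are pairwise disjoint, so any hitting set needs a separate item for each — at least 2. Hence 2 is optimal.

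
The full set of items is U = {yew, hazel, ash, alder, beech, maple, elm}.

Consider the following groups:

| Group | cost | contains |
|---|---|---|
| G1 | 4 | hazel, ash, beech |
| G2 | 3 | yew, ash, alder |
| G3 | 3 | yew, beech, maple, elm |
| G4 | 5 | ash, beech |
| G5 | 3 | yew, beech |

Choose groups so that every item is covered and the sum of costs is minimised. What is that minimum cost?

G1, G2, G3 together cover every item (G1 ∪ G2 ∪ G3 = {yew, hazel, ash, alder, beech, maple, elm}); total cost 4 + 3 + 3 = 10.
No covering selection has total cost below 10.

10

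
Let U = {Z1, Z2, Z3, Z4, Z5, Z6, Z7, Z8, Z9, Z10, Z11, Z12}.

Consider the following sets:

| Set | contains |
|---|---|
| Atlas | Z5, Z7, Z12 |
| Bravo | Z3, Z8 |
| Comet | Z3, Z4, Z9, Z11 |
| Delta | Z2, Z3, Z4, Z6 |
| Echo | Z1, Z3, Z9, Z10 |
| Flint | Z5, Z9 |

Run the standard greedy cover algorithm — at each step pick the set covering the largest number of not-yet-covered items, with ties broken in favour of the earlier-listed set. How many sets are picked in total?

Greedy: pick Comet (covers 4 new) → pick Atlas (covers 3 new) → pick Delta (covers 2 new) → pick Echo (covers 2 new) → pick Bravo (covers 1 new). Total picks: 5.

5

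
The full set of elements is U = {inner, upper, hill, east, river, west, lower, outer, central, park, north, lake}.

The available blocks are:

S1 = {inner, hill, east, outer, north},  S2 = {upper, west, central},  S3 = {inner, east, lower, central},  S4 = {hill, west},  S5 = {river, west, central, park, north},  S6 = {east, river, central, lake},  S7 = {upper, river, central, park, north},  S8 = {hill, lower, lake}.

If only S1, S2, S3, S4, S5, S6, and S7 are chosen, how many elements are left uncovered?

Union of S1, S2, S3, S4, S5, S6, S7 = {inner, upper, hill, east, river, west, lower, outer, central, park, north, lake} — that's every element, so 0 are uncovered.

0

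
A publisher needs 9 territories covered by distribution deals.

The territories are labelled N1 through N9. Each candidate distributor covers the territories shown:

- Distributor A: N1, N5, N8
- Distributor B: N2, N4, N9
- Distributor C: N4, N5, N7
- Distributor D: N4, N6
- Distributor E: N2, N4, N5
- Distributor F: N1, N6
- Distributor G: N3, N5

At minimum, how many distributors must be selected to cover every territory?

Take {A, B, C, D, G}. Their union is {N1, N2, N3, N4, N5, N6, N7, N8, N9}, which is all 9 territories.
No 4 of the 7 distributors cover everything (all 35 combinations miss at least one territory), so 5 is optimal.

5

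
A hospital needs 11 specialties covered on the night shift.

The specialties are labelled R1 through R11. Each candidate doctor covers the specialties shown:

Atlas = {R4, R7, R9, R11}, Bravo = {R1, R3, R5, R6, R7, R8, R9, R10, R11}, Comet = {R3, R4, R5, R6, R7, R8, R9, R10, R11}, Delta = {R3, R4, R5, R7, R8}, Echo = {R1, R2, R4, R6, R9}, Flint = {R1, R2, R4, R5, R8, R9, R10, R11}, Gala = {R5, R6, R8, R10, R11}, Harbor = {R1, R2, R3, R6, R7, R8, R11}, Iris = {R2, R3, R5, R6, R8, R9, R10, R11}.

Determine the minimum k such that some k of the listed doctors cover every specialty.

2

Take {Bravo, Flint}. Their union is {R1, R2, R3, R4, R5, R6, R7, R8, R9, R10, R11}, which is all 11 specialties.
No single doctor has all 11 specialties (the largest, Bravo, has 9), so 2 is optimal.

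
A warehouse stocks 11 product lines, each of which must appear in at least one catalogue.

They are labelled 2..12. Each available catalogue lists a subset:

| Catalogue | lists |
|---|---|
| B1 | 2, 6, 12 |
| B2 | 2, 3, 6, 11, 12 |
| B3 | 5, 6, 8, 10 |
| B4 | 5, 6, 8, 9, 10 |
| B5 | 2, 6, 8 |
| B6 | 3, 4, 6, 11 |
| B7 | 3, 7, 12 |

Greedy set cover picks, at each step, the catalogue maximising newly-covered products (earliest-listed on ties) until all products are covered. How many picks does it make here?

4

Greedy: pick B2 (covers 5 new) → pick B4 (covers 4 new) → pick B6 (covers 1 new) → pick B7 (covers 1 new). Total picks: 4.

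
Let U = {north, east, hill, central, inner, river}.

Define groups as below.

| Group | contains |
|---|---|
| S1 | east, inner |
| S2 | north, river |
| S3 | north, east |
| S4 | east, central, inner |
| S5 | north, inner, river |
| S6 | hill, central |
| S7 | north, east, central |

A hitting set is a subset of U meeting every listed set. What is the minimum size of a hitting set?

3

H = {east, hill, river} meets every group (each contains at least one member of H), and |H| = 3.
The groups S1, S2, S6 are pairwise disjoint, so any hitting set needs a separate item for each — at least 3. Hence 3 is optimal.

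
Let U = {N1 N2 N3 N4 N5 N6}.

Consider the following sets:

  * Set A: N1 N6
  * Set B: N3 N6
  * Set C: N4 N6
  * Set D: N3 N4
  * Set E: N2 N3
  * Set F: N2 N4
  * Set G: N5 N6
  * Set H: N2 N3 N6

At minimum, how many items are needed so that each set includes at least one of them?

3

Take T = {N2, N4, N6}. Each listed set contains at least one of these, so T is a hitting set of size 3.
No choice of 2 items meets every set, so 3 is the minimum.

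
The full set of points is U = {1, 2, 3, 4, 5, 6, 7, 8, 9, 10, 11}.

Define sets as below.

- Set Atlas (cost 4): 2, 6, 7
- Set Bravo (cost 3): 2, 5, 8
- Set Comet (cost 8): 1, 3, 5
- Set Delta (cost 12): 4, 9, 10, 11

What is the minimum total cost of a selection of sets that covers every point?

27

Atlas, Bravo, Comet, Delta together cover every point (Atlas ∪ Bravo ∪ Comet ∪ Delta = {1, 2, 3, 4, 5, 6, 7, 8, 9, 10, 11}); total cost 4 + 3 + 8 + 12 = 27.
No covering selection has total cost below 27.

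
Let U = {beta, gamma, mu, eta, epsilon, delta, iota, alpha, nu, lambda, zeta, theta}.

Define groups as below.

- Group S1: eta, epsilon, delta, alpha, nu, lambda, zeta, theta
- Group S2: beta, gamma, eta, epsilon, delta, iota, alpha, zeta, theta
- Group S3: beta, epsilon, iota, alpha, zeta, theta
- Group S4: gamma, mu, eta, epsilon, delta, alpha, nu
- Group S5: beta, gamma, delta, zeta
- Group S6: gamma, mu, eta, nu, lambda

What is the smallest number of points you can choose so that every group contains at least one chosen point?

2

H = {beta, eta} meets every group (each contains at least one member of H), and |H| = 2.
The groups S3, S6 are pairwise disjoint, so any hitting set needs a separate point for each — at least 2. Hence 2 is optimal.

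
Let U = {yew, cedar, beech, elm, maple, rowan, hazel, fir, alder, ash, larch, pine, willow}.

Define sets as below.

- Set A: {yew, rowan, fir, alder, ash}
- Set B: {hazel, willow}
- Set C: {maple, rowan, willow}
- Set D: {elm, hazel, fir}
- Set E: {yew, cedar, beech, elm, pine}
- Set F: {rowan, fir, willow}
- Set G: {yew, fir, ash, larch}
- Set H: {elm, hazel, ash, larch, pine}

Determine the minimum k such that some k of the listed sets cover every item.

Take {A, C, E, H}. Their union is {yew, cedar, beech, elm, maple, rowan, hazel, fir, alder, ash, larch, pine, willow}, which is all 13 items.
No 3 of the 8 sets cover everything (all 56 combinations miss at least one item), so 4 is optimal.

4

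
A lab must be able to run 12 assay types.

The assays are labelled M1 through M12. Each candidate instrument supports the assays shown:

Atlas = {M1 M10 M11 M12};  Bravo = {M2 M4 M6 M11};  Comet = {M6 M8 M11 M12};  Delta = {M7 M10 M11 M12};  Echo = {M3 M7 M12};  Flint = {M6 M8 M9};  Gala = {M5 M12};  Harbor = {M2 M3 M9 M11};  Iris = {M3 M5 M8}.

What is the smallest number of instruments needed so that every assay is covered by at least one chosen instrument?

5

Take {Atlas, Bravo, Echo, Flint, Gala}. Their union is {M1, M2, M3, M4, M5, M6, M7, M8, M9, M10, M11, M12}, which is all 12 assays.
No 4 of the 9 instruments cover everything (all 126 combinations miss at least one assay), so 5 is optimal.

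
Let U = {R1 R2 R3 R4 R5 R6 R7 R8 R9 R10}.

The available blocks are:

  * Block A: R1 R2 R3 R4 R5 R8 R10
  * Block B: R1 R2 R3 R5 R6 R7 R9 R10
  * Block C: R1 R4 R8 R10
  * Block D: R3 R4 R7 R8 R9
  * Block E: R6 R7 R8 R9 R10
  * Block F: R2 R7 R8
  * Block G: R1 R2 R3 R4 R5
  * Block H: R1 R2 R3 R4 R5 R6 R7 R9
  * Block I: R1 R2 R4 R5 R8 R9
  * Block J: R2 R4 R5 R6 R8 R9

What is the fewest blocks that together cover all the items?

2

B and C together: B ∪ C = {R1, R2, R3, R4, R5, R6, R7, R8, R9, R10} — every item is covered.
No single block has all 10 items (the largest, B, has 8), so 2 is optimal.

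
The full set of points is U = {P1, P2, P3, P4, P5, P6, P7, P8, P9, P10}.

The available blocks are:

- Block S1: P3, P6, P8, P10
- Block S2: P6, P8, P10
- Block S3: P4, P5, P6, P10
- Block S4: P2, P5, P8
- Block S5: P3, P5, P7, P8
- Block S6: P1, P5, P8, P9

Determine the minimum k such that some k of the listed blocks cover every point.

4

Take {S3, S4, S5, S6}. Their union is {P1, P2, P3, P4, P5, P6, P7, P8, P9, P10}, which is all 10 points.
Only S4 contains P2, so S4 is forced; the remaining 7 points need at least 3 more blocks (each remaining block adds at most 3) — so at least 4 blocks are needed, and 4 is optimal.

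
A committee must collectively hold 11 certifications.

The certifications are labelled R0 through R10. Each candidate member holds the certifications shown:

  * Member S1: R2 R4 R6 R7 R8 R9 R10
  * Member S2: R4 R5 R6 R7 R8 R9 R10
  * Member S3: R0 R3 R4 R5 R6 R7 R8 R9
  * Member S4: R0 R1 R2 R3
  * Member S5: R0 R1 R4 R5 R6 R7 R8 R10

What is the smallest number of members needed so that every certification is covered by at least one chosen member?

2

S2 and S4 together: S2 ∪ S4 = {R0, R1, R2, R3, R4, R5, R6, R7, R8, R9, R10} — every certification is covered.
No single member has all 11 certifications (the largest, S3, has 8), so 2 is optimal.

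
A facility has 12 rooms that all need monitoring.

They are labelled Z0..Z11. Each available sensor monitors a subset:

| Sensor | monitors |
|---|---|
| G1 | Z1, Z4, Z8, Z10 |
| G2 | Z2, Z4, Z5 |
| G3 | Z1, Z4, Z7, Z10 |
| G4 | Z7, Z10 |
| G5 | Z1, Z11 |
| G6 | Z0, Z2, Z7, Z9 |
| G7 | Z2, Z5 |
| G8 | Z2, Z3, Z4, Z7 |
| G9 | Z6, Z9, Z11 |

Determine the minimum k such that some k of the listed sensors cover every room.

Take {G1, G2, G6, G8, G9}. Their union is {Z0, Z1, Z2, Z3, Z4, Z5, Z6, Z7, Z8, Z9, Z10, Z11}, which is all 12 rooms.
No 4 of the 9 sensors cover everything (all 126 combinations miss at least one room), so 5 is optimal.

5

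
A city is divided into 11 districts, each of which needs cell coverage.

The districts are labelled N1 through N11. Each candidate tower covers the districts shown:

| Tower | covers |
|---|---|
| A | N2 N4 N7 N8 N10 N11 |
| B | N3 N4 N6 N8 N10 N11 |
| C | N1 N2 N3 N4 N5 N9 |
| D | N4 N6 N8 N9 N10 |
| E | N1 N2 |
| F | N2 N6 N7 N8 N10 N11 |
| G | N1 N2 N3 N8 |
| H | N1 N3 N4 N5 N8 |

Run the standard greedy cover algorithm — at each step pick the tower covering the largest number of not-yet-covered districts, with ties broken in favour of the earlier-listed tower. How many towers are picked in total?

Greedy: pick A (covers 6 new) → pick C (covers 4 new) → pick B (covers 1 new). Total picks: 3.
(The true minimum cover uses only 2 towers, so greedy is not optimal here.)

3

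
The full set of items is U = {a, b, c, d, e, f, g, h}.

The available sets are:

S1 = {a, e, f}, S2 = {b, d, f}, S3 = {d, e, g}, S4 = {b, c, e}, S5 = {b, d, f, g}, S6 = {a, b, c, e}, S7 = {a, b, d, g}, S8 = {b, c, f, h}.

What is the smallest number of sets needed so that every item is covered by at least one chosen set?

3

Take {S3, S7, S8}. Their union is {a, b, c, d, e, f, g, h}, which is all 8 items.
Only S8 contains h, so S8 is forced; the remaining 4 items need at least 2 more sets (each remaining set adds at most 3) — so at least 3 sets are needed, and 3 is optimal.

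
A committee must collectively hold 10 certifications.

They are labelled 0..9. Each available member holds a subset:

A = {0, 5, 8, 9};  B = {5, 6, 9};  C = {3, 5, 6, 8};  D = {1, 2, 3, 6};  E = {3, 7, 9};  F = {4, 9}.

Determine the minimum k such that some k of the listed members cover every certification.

4

Take {A, D, E, F}. Their union is {0, 1, 2, 3, 4, 5, 6, 7, 8, 9}, which is all 10 certifications.
Only E contains 7, so E is forced; the remaining 7 certifications need at least 3 more members (each remaining member adds at most 3) — so at least 4 members are needed, and 4 is optimal.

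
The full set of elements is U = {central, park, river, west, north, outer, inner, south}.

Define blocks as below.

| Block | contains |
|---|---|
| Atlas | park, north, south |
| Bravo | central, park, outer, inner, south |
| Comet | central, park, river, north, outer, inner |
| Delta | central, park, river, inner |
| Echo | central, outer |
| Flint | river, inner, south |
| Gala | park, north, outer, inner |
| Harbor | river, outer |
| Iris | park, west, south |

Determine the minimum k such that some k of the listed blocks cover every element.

2

Comet and Iris together: Comet ∪ Iris = {central, park, river, west, north, outer, inner, south} — every element is covered.
No single block has all 8 elements (the largest, Comet, has 6), so 2 is optimal.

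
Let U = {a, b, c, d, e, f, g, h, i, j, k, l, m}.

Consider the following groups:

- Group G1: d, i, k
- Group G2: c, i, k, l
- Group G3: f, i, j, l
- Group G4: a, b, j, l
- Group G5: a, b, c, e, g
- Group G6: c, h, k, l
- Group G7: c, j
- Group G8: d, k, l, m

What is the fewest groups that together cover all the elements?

4

Take {G3, G5, G6, G8}. Their union is {a, b, c, d, e, f, g, h, i, j, k, l, m}, which is all 13 elements.
Only G6 contains h, so G6 is forced; the remaining 9 elements need at least 3 more groups (each remaining group adds at most 4) — so at least 4 groups are needed, and 4 is optimal.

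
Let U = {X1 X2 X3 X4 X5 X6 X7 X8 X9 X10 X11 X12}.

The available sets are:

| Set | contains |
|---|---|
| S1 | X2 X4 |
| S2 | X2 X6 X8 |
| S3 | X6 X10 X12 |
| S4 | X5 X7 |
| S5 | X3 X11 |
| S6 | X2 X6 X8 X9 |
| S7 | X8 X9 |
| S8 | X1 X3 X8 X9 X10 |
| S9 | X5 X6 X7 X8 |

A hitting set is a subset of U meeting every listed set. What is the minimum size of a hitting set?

5

The 5 elements {X3, X4, X5, X8, X10} hit every set.
The sets S1, S3, S4, S5, S7 are pairwise disjoint, so any hitting set needs a separate element for each — at least 5. Hence 5 is optimal.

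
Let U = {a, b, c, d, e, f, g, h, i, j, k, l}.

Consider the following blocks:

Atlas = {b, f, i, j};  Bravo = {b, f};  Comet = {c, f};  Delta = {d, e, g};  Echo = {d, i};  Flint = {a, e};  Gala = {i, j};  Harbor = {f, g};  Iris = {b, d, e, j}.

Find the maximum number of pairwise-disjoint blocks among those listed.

3

Bravo, Flint, Gala are pairwise disjoint (Bravo={b,f}; Flint={a,e}; Gala={i,j}).
Every remaining block overlaps one of these, and no 4 of the listed blocks are pairwise disjoint, so 3 is the maximum.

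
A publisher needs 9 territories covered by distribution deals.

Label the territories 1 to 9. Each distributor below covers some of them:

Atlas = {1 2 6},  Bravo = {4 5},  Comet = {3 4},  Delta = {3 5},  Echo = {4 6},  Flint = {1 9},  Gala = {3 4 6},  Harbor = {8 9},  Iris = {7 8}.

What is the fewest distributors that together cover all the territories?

Atlas and Bravo and Gala and Harbor and Iris together: Atlas ∪ Bravo ∪ Gala ∪ Harbor ∪ Iris = {1, 2, 3, 4, 5, 6, 7, 8, 9} — every territory is covered.
No 4 of the 9 distributors cover everything (all 126 combinations miss at least one territory), so 5 is optimal.

5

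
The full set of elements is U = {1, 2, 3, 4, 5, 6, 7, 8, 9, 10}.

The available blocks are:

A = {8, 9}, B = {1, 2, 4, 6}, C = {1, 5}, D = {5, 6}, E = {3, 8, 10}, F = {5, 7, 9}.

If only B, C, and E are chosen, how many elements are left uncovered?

2

Union of B, C, E = {1, 2, 3, 4, 5, 6, 8, 10}.
Not covered: 7, 9 — 2 elements.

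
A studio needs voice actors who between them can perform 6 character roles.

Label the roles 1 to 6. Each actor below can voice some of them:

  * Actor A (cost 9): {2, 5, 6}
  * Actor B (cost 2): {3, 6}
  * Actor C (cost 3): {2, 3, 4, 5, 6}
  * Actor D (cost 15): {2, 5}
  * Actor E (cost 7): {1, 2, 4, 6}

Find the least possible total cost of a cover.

C, E together cover every role (C ∪ E = {1, 2, 3, 4, 5, 6}); total cost 3 + 7 = 10.
No covering selection has total cost below 10.

10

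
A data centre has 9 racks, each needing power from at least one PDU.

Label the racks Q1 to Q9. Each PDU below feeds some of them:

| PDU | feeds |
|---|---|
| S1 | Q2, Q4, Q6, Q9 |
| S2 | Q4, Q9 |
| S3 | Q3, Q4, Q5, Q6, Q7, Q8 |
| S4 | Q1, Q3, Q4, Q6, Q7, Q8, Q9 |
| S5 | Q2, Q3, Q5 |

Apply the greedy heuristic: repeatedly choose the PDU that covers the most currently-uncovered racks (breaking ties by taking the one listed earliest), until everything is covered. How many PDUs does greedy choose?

2

Greedy: pick S4 (covers 7 new) → pick S5 (covers 2 new). Total picks: 2.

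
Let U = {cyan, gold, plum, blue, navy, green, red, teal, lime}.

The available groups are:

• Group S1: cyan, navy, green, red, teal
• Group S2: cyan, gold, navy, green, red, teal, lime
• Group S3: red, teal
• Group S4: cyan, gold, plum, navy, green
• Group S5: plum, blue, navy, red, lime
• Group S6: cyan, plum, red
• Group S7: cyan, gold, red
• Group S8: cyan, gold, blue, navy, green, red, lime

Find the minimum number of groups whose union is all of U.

Take {S2, S5}. Their union is {cyan, gold, plum, blue, navy, green, red, teal, lime}, which is all 9 items.
No single group has all 9 items (the largest, S2, has 7), so 2 is optimal.

2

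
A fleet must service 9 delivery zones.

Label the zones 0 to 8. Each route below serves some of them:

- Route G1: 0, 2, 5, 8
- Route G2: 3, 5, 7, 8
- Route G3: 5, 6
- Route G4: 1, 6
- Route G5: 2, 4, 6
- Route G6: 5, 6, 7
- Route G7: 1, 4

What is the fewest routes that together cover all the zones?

G1 and G2 and G4 and G5 together: G1 ∪ G2 ∪ G4 ∪ G5 = {0, 1, 2, 3, 4, 5, 6, 7, 8} — every zone is covered.
Only G1 contains 0, so G1 is forced; the remaining 5 zones need at least 3 more routes (each remaining route adds at most 2) — so at least 4 routes are needed, and 4 is optimal.

4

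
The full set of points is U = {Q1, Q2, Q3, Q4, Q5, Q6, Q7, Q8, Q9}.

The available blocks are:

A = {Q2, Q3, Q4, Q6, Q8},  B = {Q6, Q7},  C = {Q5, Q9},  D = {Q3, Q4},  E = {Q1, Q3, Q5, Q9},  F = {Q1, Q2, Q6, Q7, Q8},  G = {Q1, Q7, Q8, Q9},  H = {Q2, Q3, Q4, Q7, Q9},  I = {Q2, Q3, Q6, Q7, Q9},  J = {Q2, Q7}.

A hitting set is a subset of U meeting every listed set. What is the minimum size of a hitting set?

3

T = {Q3, Q7, Q9} meets every block (each contains at least one member of T), and |T| = 3.
The blocks B, C, D are pairwise disjoint, so any hitting set needs a separate point for each — at least 3. Hence 3 is optimal.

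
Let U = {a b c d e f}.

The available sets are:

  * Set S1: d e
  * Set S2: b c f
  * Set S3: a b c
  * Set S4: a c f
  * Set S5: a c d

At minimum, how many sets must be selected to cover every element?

3

S1 and S3 and S4 together: S1 ∪ S3 ∪ S4 = {a, b, c, d, e, f} — every element is covered.
Only S1 contains e, so S1 is forced; the remaining 4 elements need at least 2 more sets (each remaining set adds at most 3) — so at least 3 sets are needed, and 3 is optimal.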